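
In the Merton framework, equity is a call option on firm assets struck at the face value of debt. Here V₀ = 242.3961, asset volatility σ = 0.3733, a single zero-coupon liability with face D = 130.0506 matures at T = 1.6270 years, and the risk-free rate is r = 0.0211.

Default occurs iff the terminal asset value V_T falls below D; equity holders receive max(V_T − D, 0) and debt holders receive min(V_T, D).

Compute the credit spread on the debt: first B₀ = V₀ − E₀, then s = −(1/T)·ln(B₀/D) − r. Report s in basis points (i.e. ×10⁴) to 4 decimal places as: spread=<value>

Equity is a call on the firm's assets struck at D = 130.0506:
d₁ = [ln(V₀/D) + (r + σ²/2)T] / (σ√T)
   = [ln(242.3961/130.0506) + (0.0211 + 0.5·0.3733²)·1.6270] / (0.3733·√1.6270)
   = [0.622650 + 0.147693] / 0.476159 = 1.617828
d₂ = d₁ − σ√T = 1.617828 − 0.476159 = 1.141669
N(d₁) = 0.947150,  N(d₂) = 0.873204,  e^(−rT) = 0.966253
E₀ = V₀·N(d₁) − D·e^(−rT)·N(d₂)
   = 242.3961·0.947150 − 130.0506·0.966253·0.873204 = 119.857119
B₀ = V₀ − E₀ = 242.3961 − 119.857119 = 122.538981
spread = −(1/T)·ln(B₀/D) − r = −(1/1.6270)·ln(122.538981/130.0506) − 0.0211 = 0.01546694
in basis points: 0.01546694 × 10⁴ = 154.6694 bp

spread=154.6694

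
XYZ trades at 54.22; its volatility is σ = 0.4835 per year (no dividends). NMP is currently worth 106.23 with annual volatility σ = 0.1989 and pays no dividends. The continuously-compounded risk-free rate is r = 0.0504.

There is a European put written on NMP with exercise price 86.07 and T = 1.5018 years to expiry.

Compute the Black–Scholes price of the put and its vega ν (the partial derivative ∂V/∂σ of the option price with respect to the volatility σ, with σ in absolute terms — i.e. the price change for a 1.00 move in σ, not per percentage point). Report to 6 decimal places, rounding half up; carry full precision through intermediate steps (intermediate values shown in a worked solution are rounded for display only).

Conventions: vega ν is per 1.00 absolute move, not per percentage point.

price = 1.321342
ν = 22.431838

σ√T = 0.1989·√1.5018 = 0.243748
d₁ = (ln(S/K) + (r+σ²/2)T) / (σ√T) = (ln(106.23/86.07) + (0.0504+0.1989²/2)·1.5018) / 0.243748 = (0.210446 + 0.105397) / 0.243748 = 1.295777
d₂ = d₁ − σ√T = 1.295777 − 0.243748 = 1.052029
e^{−rT} = 0.927103
N(−d₁) = 0.097526,  N(−d₂) = 0.146393
Put price V = K·e^{−rT}·N(−d₂) − S·N(−d₁) = 11.681547 − 10.360206 = 1.321342
φ(d₁) = (1/√(2π))·e^{−d₁²/2} = 0.172310
ν = S·φ(d₁)·√T = 22.431838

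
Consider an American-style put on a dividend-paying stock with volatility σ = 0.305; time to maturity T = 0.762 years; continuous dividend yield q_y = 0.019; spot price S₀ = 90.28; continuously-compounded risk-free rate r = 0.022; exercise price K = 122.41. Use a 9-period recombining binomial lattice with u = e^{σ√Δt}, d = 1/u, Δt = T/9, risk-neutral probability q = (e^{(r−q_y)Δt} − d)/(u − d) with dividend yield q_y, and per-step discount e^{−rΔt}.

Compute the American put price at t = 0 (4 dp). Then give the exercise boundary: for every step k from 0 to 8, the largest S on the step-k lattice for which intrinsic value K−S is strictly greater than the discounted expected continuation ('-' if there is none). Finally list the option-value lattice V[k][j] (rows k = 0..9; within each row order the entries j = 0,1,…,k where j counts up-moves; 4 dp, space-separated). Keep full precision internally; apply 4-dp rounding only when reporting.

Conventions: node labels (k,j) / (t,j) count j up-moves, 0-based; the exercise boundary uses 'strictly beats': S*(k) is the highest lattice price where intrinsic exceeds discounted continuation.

params: Δt=0.08467 u=1.09280 d=0.91508 q=0.47926 e^(-rΔt)=0.99814
t_9 payoffs: 81.7929 73.9042 64.4833 53.2327 39.7969 23.7516 4.5900 0.0000 0.0000 0.0000
t_8: node(8,0) S=44.3865 payoff=78.0235 vs cont=77.8670 → 78.0235 [stop]  node(8,1) S=53.0074 payoff=69.4026 vs cont=69.2600 → 69.4026 [stop]  node(8,2) S=63.3026 payoff=59.1074 vs cont=58.9814 → 59.1074 [stop]  node(8,3) S=75.5973 payoff=46.8127 vs cont=46.7064 → 46.8127 [stop]  node(8,4) S=90.2800 payoff=32.1300 vs cont=32.0473 → 32.1300 [stop]  node(8,5) S=107.8144 payoff=14.5956 vs cont=14.5411 → 14.5956 [stop]  node(8,6) S=128.7543 payoff=0.0000 vs cont=2.3857 → 2.3857 [wait]  node(8,7) S=153.7612 payoff=0.0000 vs cont=0.0000 → 0.0000 [wait]  node(8,8) S=183.6250 payoff=0.0000 vs cont=0.0000 → 0.0000 [wait]  ⇒ S*(8)=107.8144
t_7: node(7,0) S=48.5058 payoff=73.9042 vs cont=73.7544 → 73.9042 [stop]  node(7,1) S=57.9267 payoff=64.4833 vs cont=64.3486 → 64.4833 [stop]  node(7,2) S=69.1773 payoff=53.2327 vs cont=53.1160 → 53.2327 [stop]  node(7,3) S=82.6131 payoff=39.7969 vs cont=39.7019 → 39.7969 [stop]  node(7,4) S=98.6584 payoff=23.7516 vs cont=23.6824 → 23.7516 [stop]  node(7,5) S=117.8200 payoff=4.5900 vs cont=8.7277 → 8.7277 [wait]  node(7,6) S=140.7033 payoff=0.0000 vs cont=1.2400 → 1.2400 [wait]  node(7,7) S=168.0310 payoff=0.0000 vs cont=0.0000 → 0.0000 [wait]  ⇒ S*(7)=98.6584
t_6: node(6,0) S=53.0074 payoff=69.4026 vs cont=69.2600 → 69.4026 [stop]  node(6,1) S=63.3026 payoff=59.1074 vs cont=58.9814 → 59.1074 [stop]  node(6,2) S=75.5973 payoff=46.8127 vs cont=46.7064 → 46.8127 [stop]  node(6,3) S=90.2800 payoff=32.1300 vs cont=32.0473 → 32.1300 [stop]  node(6,4) S=107.8144 payoff=14.5956 vs cont=16.5205 → 16.5205 [wait]  node(6,5) S=128.7543 payoff=0.0000 vs cont=5.1296 → 5.1296 [wait]  node(6,6) S=153.7612 payoff=0.0000 vs cont=0.6445 → 0.6445 [wait]  ⇒ S*(6)=90.2800
t_5: node(5,0) S=57.9267 payoff=64.4833 vs cont=64.3486 → 64.4833 [stop]  node(5,1) S=69.1773 payoff=53.2327 vs cont=53.1160 → 53.2327 [stop]  node(5,2) S=82.6131 payoff=39.7969 vs cont=39.7019 → 39.7969 [stop]  node(5,3) S=98.6584 payoff=23.7516 vs cont=24.6032 → 24.6032 [wait]  node(5,4) S=117.8200 payoff=4.5900 vs cont=11.0407 → 11.0407 [wait]  node(5,5) S=140.7033 payoff=0.0000 vs cont=2.9746 → 2.9746 [wait]  ⇒ S*(5)=82.6131
t_4: node(4,0) S=63.3026 payoff=59.1074 vs cont=58.9814 → 59.1074 [stop]  node(4,1) S=75.5973 payoff=46.8127 vs cont=46.7064 → 46.8127 [stop]  node(4,2) S=90.2800 payoff=32.1300 vs cont=32.4547 → 32.4547 [wait]  node(4,3) S=107.8144 payoff=14.5956 vs cont=18.0696 → 18.0696 [wait]  node(4,4) S=128.7543 payoff=0.0000 vs cont=7.1616 → 7.1616 [wait]  ⇒ S*(4)=75.5973
t_3: node(3,0) S=69.1773 payoff=53.2327 vs cont=53.1160 → 53.2327 [stop]  node(3,1) S=82.6131 payoff=39.7969 vs cont=39.8572 → 39.8572 [wait]  node(3,2) S=98.6584 payoff=23.7516 vs cont=25.5130 → 25.5130 [wait]  node(3,3) S=117.8200 payoff=4.5900 vs cont=12.8180 → 12.8180 [wait]  ⇒ S*(3)=69.1773
t_2: node(2,0) S=75.5973 payoff=46.8127 vs cont=46.7352 → 46.8127 [stop]  node(2,1) S=90.2800 payoff=32.1300 vs cont=32.9212 → 32.9212 [wait]  node(2,2) S=107.8144 payoff=14.5956 vs cont=19.3926 → 19.3926 [wait]  ⇒ S*(2)=75.5973
t_1: node(1,0) S=82.6131 payoff=39.7969 vs cont=40.0804 → 40.0804 [wait]  node(1,1) S=98.6584 payoff=23.7516 vs cont=26.3884 → 26.3884 [wait]  ⇒ S*(1)=-
t_0: node(0,0) S=90.2800 payoff=32.1300 vs cont=33.4560 → 33.4560 [wait]  ⇒ S*(0)=-

price = 33.4560
boundary = - - 75.5973 69.1773 75.5973 82.6131 90.2800 98.6584 107.8144
tree:
33.4560
40.0804 26.3884
46.8127 32.9212 19.3926
53.2327 39.8572 25.5130 12.8180
59.1074 46.8127 32.4547 18.0696 7.1616
64.4833 53.2327 39.7969 24.6032 11.0407 2.9746
69.4026 59.1074 46.8127 32.1300 16.5205 5.1296 0.6445
73.9042 64.4833 53.2327 39.7969 23.7516 8.7277 1.2400 0.0000
78.0235 69.4026 59.1074 46.8127 32.1300 14.5956 2.3857 0.0000 0.0000
81.7929 73.9042 64.4833 53.2327 39.7969 23.7516 4.5900 0.0000 0.0000 0.0000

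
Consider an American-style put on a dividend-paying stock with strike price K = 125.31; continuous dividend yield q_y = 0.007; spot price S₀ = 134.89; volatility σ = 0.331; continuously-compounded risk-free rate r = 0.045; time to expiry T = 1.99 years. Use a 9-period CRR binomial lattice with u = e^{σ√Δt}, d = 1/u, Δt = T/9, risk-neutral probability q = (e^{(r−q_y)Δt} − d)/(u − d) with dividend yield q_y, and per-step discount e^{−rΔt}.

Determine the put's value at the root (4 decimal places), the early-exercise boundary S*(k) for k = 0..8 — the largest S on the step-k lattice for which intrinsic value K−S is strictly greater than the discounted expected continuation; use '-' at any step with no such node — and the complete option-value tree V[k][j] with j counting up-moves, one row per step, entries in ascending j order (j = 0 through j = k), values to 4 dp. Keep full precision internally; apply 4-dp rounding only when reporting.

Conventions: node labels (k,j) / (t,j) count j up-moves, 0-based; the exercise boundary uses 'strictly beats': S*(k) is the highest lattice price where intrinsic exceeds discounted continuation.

price = 16.0376
boundary = - - - - 72.3765 84.5655 72.3765 84.5655 98.8073
tree:
16.0376
22.6028 9.4826
30.9920 14.2697 4.6576
41.2009 20.9229 7.5862 1.6824
52.9335 29.7435 12.1032 3.0055 0.3296
63.3655 40.7445 18.8182 5.3104 0.6505 0.0000
72.2940 52.9335 28.3071 9.2547 1.2836 0.0000 0.0000
79.9355 63.3655 40.7445 15.8465 2.5329 0.0000 0.0000 0.0000
86.4757 72.2940 52.9335 26.5027 4.9980 0.0000 0.0000 0.0000 0.0000
92.0731 79.9355 63.3655 40.7445 9.8626 0.0000 0.0000 0.0000 0.0000 0.0000

params: Δt=0.22111 u=1.16841 d=0.85586 q=0.48816 e^(-rΔt)=0.99010
t_9 payoffs: 92.0731 79.9355 63.3655 40.7445 9.8626 0.0000 0.0000 0.0000 0.0000 0.0000
t_8: node(8,0) S=38.8343 payoff=86.4757 vs cont=85.2951 → 86.4757 [stop]  node(8,1) S=53.0160 payoff=72.2940 vs cont=71.1353 → 72.2940 [stop]  node(8,2) S=72.3765 payoff=52.9335 vs cont=51.8047 → 52.9335 [stop]  node(8,3) S=98.8073 payoff=26.5027 vs cont=25.4149 → 26.5027 [stop]  node(8,4) S=134.8900 payoff=0.0000 vs cont=4.9980 → 4.9980 [wait]  node(8,5) S=184.1496 payoff=0.0000 vs cont=0.0000 → 0.0000 [wait]  node(8,6) S=251.3979 payoff=0.0000 vs cont=0.0000 → 0.0000 [wait]  node(8,7) S=343.2042 payoff=0.0000 vs cont=0.0000 → 0.0000 [wait]  node(8,8) S=468.5366 payoff=0.0000 vs cont=0.0000 → 0.0000 [wait]  ⇒ S*(8)=98.8073
t_7: node(7,0) S=45.3745 payoff=79.9355 vs cont=78.7651 → 79.9355 [stop]  node(7,1) S=61.9445 payoff=63.3655 vs cont=62.2207 → 63.3655 [stop]  node(7,2) S=84.5655 payoff=40.7445 vs cont=39.6346 → 40.7445 [stop]  node(7,3) S=115.4474 payoff=9.8626 vs cont=15.8465 → 15.8465 [wait]  node(7,4) S=157.6069 payoff=0.0000 vs cont=2.5329 → 2.5329 [wait]  node(7,5) S=215.1623 payoff=0.0000 vs cont=0.0000 → 0.0000 [wait]  node(7,6) S=293.7359 payoff=0.0000 vs cont=0.0000 → 0.0000 [wait]  node(7,7) S=401.0034 payoff=0.0000 vs cont=0.0000 → 0.0000 [wait]  ⇒ S*(7)=84.5655
t_6: node(6,0) S=53.0160 payoff=72.2940 vs cont=71.1353 → 72.2940 [stop]  node(6,1) S=72.3765 payoff=52.9335 vs cont=51.8047 → 52.9335 [stop]  node(6,2) S=98.8073 payoff=26.5027 vs cont=28.3071 → 28.3071 [wait]  node(6,3) S=134.8900 payoff=0.0000 vs cont=9.2547 → 9.2547 [wait]  node(6,4) S=184.1496 payoff=0.0000 vs cont=1.2836 → 1.2836 [wait]  node(6,5) S=251.3979 payoff=0.0000 vs cont=0.0000 → 0.0000 [wait]  node(6,6) S=343.2042 payoff=0.0000 vs cont=0.0000 → 0.0000 [wait]  ⇒ S*(6)=72.3765
t_5: node(5,0) S=61.9445 payoff=63.3655 vs cont=62.2207 → 63.3655 [stop]  node(5,1) S=84.5655 payoff=40.7445 vs cont=40.5067 → 40.7445 [stop]  node(5,2) S=115.4474 payoff=9.8626 vs cont=18.8182 → 18.8182 [wait]  node(5,3) S=157.6069 payoff=0.0000 vs cont=5.3104 → 5.3104 [wait]  node(5,4) S=215.1623 payoff=0.0000 vs cont=0.6505 → 0.6505 [wait]  node(5,5) S=293.7359 payoff=0.0000 vs cont=0.0000 → 0.0000 [wait]  ⇒ S*(5)=84.5655
t_4: node(4,0) S=72.3765 payoff=52.9335 vs cont=51.8047 → 52.9335 [stop]  node(4,1) S=98.8073 payoff=26.5027 vs cont=29.7435 → 29.7435 [wait]  node(4,2) S=134.8900 payoff=0.0000 vs cont=12.1032 → 12.1032 [wait]  node(4,3) S=184.1496 payoff=0.0000 vs cont=3.0055 → 3.0055 [wait]  node(4,4) S=251.3979 payoff=0.0000 vs cont=0.3296 → 0.3296 [wait]  ⇒ S*(4)=72.3765
t_3: node(3,0) S=84.5655 payoff=40.7445 vs cont=41.2009 → 41.2009 [wait]  node(3,1) S=115.4474 payoff=9.8626 vs cont=20.9229 → 20.9229 [wait]  node(3,2) S=157.6069 payoff=0.0000 vs cont=7.5862 → 7.5862 [wait]  node(3,3) S=215.1623 payoff=0.0000 vs cont=1.6824 → 1.6824 [wait]  ⇒ S*(3)=-
t_2: node(2,0) S=98.8073 payoff=26.5027 vs cont=30.9920 → 30.9920 [wait]  node(2,1) S=134.8900 payoff=0.0000 vs cont=14.2697 → 14.2697 [wait]  node(2,2) S=184.1496 payoff=0.0000 vs cont=4.6576 → 4.6576 [wait]  ⇒ S*(2)=-
t_1: node(1,0) S=115.4474 payoff=9.8626 vs cont=22.6028 → 22.6028 [wait]  node(1,1) S=157.6069 payoff=0.0000 vs cont=9.4826 → 9.4826 [wait]  ⇒ S*(1)=-
t_0: node(0,0) S=134.8900 payoff=0.0000 vs cont=16.0376 → 16.0376 [wait]  ⇒ S*(0)=-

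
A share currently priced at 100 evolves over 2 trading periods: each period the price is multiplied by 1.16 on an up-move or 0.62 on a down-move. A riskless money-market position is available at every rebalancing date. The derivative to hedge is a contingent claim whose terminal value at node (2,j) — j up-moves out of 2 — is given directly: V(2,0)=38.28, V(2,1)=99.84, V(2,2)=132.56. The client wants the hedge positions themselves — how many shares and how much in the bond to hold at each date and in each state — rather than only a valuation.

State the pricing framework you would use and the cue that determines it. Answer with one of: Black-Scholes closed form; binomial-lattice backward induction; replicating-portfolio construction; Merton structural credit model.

Key observation: since the answer must list Δ and B at each node of the 1.16/0.62 lattice on 100, the replicating-portfolio method — solving the two-state system at every node — is the one that applies.

framework: replicating-portfolio construction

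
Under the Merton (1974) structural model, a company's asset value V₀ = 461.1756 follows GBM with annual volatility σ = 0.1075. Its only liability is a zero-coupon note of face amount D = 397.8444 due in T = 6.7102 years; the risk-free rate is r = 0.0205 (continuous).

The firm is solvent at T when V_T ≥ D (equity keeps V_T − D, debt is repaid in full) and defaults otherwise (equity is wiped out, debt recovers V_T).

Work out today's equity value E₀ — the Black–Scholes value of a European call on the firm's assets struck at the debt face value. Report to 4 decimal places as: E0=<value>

E0=123.2597

Equity is a call on the firm's assets struck at D = 397.8444:
d₁ = [ln(V₀/D) + (r + σ²/2)T] / (σ√T)
   = [ln(461.1756/397.8444) + (0.0205 + 0.5·0.1075²)·6.7102] / (0.1075·√6.7102)
   = [0.147718 + 0.176331] / 0.278469 = 1.163684
d₂ = d₁ − σ√T = 1.163684 − 0.278469 = 0.885215
N(d₁) = 0.877724,  N(d₂) = 0.811980,  e^(−rT) = 0.871483
E₀ = V₀·N(d₁) − D·e^(−rT)·N(d₂)
   = 461.1756·0.877724 − 397.8444·0.871483·0.811980 = 123.259653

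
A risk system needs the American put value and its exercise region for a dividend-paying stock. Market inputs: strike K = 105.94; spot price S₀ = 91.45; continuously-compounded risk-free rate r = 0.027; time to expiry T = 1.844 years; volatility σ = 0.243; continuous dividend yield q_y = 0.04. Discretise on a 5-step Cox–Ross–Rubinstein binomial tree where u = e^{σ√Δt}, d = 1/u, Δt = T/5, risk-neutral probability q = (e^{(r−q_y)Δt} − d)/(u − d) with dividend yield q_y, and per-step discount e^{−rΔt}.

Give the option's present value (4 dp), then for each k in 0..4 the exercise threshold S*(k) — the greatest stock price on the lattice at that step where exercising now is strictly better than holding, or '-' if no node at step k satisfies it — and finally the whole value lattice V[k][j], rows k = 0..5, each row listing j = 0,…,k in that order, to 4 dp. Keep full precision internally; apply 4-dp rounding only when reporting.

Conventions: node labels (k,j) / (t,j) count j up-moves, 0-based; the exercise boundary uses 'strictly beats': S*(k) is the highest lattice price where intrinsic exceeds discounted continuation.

Δt=0.36880  u=1.15902  d=0.86280  q=0.44703  discount=0.99009
step 5 (expiry): payoffs max(K−S,0) = 62.2143 47.2025 27.0369 0.0000 0.0000 0.0000
step 4: (k=4,j=0): S=50.6788, K−S=55.2612, hold=54.9537 ⇒ V=55.2612 exercise | (k=4,j=1): S=68.0777, K−S=37.8623, hold=37.8095 ⇒ V=37.8623 exercise | (k=4,j=2): S=91.4500, K−S=14.4900, hold=14.8025 ⇒ V=14.8025 continue | (k=4,j=3): S=122.8464, K−S=0.0000, hold=0.0000 ⇒ V=0.0000 continue | (k=4,j=4): S=165.0218, K−S=0.0000, hold=0.0000 ⇒ V=0.0000 continue  boundary S*=68.0777
step 3: (k=3,j=0): S=58.7375, K−S=47.2025, hold=47.0129 ⇒ V=47.2025 exercise | (k=3,j=1): S=78.9031, K−S=27.0369, hold=27.2809 ⇒ V=27.2809 continue | (k=3,j=2): S=105.9920, K−S=0.0000, hold=8.1043 ⇒ V=8.1043 continue | (k=3,j=3): S=142.3809, K−S=0.0000, hold=0.0000 ⇒ V=0.0000 continue  boundary S*=58.7375
step 2: (k=2,j=0): S=68.0777, K−S=37.8623, hold=37.9176 ⇒ V=37.9176 continue | (k=2,j=1): S=91.4500, K−S=14.4900, hold=18.5231 ⇒ V=18.5231 continue | (k=2,j=2): S=122.8464, K−S=0.0000, hold=4.4370 ⇒ V=4.4370 continue  boundary S*=-
step 1: (k=1,j=0): S=78.9031, K−S=27.0369, hold=28.9579 ⇒ V=28.9579 continue | (k=1,j=1): S=105.9920, K−S=0.0000, hold=12.1051 ⇒ V=12.1051 continue  boundary S*=-
step 0: (k=0,j=0): S=91.4500, K−S=14.4900, hold=21.2120 ⇒ V=21.2120 continue  boundary S*=-

price = 21.2120
boundary = - - - 58.7375 68.0777
tree:
21.2120
28.9579 12.1051
37.9176 18.5231 4.4370
47.2025 27.2809 8.1043 0.0000
55.2612 37.8623 14.8025 0.0000 0.0000
62.2143 47.2025 27.0369 0.0000 0.0000 0.0000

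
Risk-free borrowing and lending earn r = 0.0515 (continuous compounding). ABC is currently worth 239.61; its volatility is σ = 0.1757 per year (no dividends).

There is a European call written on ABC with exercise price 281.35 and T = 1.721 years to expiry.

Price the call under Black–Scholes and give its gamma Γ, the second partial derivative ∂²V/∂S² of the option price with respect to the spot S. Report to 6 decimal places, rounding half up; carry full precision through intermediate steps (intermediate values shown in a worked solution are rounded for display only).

price = 14.963078
Γ = 0.007085

σ√T = 0.1757·√1.721 = 0.230495
d₁ = (ln(S/K) + (r+σ²/2)T) / (σ√T) = (ln(239.61/281.35) + (0.0515+0.1757²/2)·1.721) / 0.230495 = (-0.160587 + 0.115196) / 0.230495 = -0.196929
d₂ = d₁ − σ√T = -0.196929 − 0.230495 = -0.427425
e^{−rT} = 0.915183
N(d₁) = 0.421941,  N(d₂) = 0.334535
Call price V = S·N(d₁) − K·e^{−rT}·N(d₂) = 101.101388 − 86.138310 = 14.963078
φ(d₁) = (1/√(2π))·e^{−d₁²/2} = 0.391281
Γ = φ(d₁) / (S·σ·√T) = 0.007085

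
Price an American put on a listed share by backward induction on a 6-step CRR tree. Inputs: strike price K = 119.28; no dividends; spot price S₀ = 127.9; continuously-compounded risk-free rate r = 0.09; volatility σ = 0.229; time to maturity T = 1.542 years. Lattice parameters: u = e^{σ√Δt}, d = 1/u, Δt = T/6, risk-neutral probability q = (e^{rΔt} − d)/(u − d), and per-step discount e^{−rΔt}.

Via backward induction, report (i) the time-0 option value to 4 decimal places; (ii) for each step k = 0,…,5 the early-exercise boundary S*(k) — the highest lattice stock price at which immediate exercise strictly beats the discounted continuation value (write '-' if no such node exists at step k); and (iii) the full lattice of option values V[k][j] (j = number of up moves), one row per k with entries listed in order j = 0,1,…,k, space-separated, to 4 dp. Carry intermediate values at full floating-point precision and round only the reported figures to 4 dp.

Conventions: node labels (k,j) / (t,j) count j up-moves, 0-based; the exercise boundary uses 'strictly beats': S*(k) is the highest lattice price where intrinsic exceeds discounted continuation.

price = 5.4558
boundary = - - 101.3992 90.2851 101.3992 90.2851
tree:
5.4558
10.0543 2.2321
17.8808 4.5992 0.5492
28.9949 9.2358 1.3119 0.0000
38.8907 17.8808 3.1338 0.0000 0.0000
47.7019 28.9949 7.4856 0.0000 0.0000 0.0000
55.5473 38.8907 17.8808 0.0000 0.0000 0.0000 0.0000

Δt=0.25700, u=1.12310, d=0.89039, q=0.57156, disc=e^(-rΔt)=0.97714
k=6 terminal: V=max(K-S,0) → 55.5473 38.8907 17.8808 0.0000 0.0000 0.0000 0.0000
k=5: j=0 S=71.5781 intr=47.7019 cont=44.9746 V=47.7019[EX]; j=1 S=90.2851 intr=28.9949 cont=26.2676 V=28.9949[EX]; j=2 S=113.8813 intr=5.3987 cont=7.4856 V=7.4856[hold]; j=3 S=143.6444 intr=0.0000 cont=0.0000 V=0.0000[hold]; j=4 S=181.1861 intr=0.0000 cont=0.0000 V=0.0000[hold]; j=5 S=228.5393 intr=0.0000 cont=0.0000 V=0.0000[hold]  S*(5)=90.2851
k=4: j=0 S=80.3893 intr=38.8907 cont=36.1634 V=38.8907[EX]; j=1 S=101.3992 intr=17.8808 cont=16.3191 V=17.8808[EX]; j=2 S=127.9000 intr=0.0000 cont=3.1338 V=3.1338[hold]; j=3 S=161.3269 intr=0.0000 cont=0.0000 V=0.0000[hold]; j=4 S=203.4899 intr=0.0000 cont=0.0000 V=0.0000[hold]  S*(4)=101.3992
k=3: j=0 S=90.2851 intr=28.9949 cont=26.2676 V=28.9949[EX]; j=1 S=113.8813 intr=5.3987 cont=9.2358 V=9.2358[hold]; j=2 S=143.6444 intr=0.0000 cont=1.3119 V=1.3119[hold]; j=3 S=181.1861 intr=0.0000 cont=0.0000 V=0.0000[hold]  S*(3)=90.2851
k=2: j=0 S=101.3992 intr=17.8808 cont=17.2966 V=17.8808[EX]; j=1 S=127.9000 intr=0.0000 cont=4.5992 V=4.5992[hold]; j=2 S=161.3269 intr=0.0000 cont=0.5492 V=0.5492[hold]  S*(2)=101.3992
k=1: j=0 S=113.8813 intr=5.3987 cont=10.0543 V=10.0543[hold]; j=1 S=143.6444 intr=0.0000 cont=2.2321 V=2.2321[hold]  S*(1)=-
k=0: j=0 S=127.9000 intr=0.0000 cont=5.4558 V=5.4558[hold]  S*(0)=-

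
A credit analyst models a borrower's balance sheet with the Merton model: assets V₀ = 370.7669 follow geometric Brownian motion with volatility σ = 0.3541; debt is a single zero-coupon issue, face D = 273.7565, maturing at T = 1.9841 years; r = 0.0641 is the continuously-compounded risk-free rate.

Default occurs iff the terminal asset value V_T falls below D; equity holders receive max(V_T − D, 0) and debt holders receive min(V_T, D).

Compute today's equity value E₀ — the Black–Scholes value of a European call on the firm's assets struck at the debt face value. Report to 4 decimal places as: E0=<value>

E0=145.4208

Work the structural quantities from V₀ = 370.7669 against face 273.7565:
d₁ = [ln(V₀/D) + (r + σ²/2)T] / (σ√T)
   = [ln(370.7669/273.7565) + (0.0641 + 0.5·0.3541²)·1.9841] / (0.3541·√1.9841)
   = [0.303335 + 0.251571] / 0.498778 = 1.112529
d₂ = d₁ − σ√T = 1.112529 − 0.498778 = 0.613750
N(d₁) = 0.867045,  N(d₂) = 0.730310,  e^(−rT) = 0.880574
E₀ = V₀·N(d₁) − D·e^(−rT)·N(d₂)
   = 370.7669·0.867045 − 273.7565·0.880574·0.730310 = 145.420765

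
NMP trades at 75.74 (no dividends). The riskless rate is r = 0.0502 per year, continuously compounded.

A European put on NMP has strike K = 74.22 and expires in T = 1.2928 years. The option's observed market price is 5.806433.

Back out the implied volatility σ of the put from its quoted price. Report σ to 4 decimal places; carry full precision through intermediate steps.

sigma = 0.2604

At σ = 0.2604 the Black–Scholes value reproduces the quote:
σ√T = 0.2604·√1.2928 = 0.296078
d₁ = (ln(S/K) + (r+σ²/2)T) / (σ√T) = (ln(75.74/74.22) + (0.0502+0.2604²/2)·1.2928) / 0.296078 = (0.020273 + 0.108730) / 0.296078 = 0.435704
d₂ = d₁ − σ√T = 0.435704 − 0.296078 = 0.139626
e^{−rT} = 0.937163
N(−d₁) = 0.331526,  N(−d₂) = 0.444478
V = K·e^{−rT}·N(−d₂) − S·N(−d₁) = 30.916194 − 25.109760 = 5.806433 (the observed quote) — the price is monotone increasing in volatility, hence this σ is the only solution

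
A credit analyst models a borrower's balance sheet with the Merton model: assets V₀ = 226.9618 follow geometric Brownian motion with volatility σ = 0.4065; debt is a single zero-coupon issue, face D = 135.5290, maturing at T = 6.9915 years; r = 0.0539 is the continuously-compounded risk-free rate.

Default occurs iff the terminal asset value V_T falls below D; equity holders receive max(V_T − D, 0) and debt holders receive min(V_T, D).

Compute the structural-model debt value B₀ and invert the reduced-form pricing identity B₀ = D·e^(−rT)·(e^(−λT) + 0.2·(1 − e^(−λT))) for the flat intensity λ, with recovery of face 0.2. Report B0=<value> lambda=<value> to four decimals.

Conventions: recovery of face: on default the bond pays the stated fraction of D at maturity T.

B0=76.6488 lambda=0.0354

Equity is a call on the firm's assets struck at D = 135.5290:
d₁ = [ln(V₀/D) + (r + σ²/2)T] / (σ√T)
   = [ln(226.9618/135.5290) + (0.0539 + 0.5·0.4065²)·6.9915] / (0.4065·√6.9915)
   = [0.515596 + 0.954487] / 1.074845 = 1.367717
d₂ = d₁ − σ√T = 1.367717 − 1.074845 = 0.292872
N(d₁) = 0.914300,  N(d₂) = 0.615190,  e^(−rT) = 0.686025
E₀ = V₀·N(d₁) − D·e^(−rT)·N(d₂)
   = 226.9618·0.914300 − 135.5290·0.686025·0.615190 = 150.313045
B₀ = V₀ − E₀ = 226.9618 − 150.313045 = 76.648755
e^(−λT) = (B₀·e^(rT)/D − 0.2)/(1 − 0.2) = (76.6488·1.457674/135.5290 − 0.2)/0.8 = 0.78048927
λ = −ln(0.78048927)/6.9915 = 0.035448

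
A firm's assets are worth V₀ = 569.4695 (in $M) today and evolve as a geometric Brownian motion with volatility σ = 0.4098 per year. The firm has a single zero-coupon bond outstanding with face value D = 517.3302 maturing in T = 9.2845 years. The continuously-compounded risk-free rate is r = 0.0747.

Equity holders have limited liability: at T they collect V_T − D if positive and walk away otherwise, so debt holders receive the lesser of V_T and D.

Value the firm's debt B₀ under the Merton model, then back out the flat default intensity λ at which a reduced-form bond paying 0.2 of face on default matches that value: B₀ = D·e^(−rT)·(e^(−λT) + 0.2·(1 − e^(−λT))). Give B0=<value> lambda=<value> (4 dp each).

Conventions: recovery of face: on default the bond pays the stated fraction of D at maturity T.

Work the structural quantities from V₀ = 569.4695 against face 517.3302:
d₁ = [ln(V₀/D) + (r + σ²/2)T] / (σ√T)
   = [ln(569.4695/517.3302) + (0.0747 + 0.5·0.4098²)·9.2845] / (0.4098·√9.2845)
   = [0.096024 + 1.473153] / 1.248680 = 1.256669
d₂ = d₁ − σ√T = 1.256669 − 1.248680 = 0.007988
N(d₁) = 0.895563,  N(d₂) = 0.503187,  e^(−rT) = 0.499798
E₀ = V₀·N(d₁) − D·e^(−rT)·N(d₂)
   = 569.4695·0.895563 − 517.3302·0.499798·0.503187 = 379.891722
B₀ = V₀ − E₀ = 569.4695 − 379.891722 = 189.577778
e^(−λT) = (B₀·e^(rT)/D − 0.2)/(1 − 0.2) = (189.5778·2.000810/517.3302 − 0.2)/0.8 = 0.66650646
λ = −ln(0.66650646)/9.2845 = 0.043697

B0=189.5778 lambda=0.0437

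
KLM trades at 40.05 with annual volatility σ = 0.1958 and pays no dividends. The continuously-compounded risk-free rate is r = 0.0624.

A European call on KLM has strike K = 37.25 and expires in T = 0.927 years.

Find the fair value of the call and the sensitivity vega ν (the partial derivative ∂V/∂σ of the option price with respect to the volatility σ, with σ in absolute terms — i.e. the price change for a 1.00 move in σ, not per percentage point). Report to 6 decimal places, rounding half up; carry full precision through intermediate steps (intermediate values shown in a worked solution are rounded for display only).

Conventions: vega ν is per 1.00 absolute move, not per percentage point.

σ√T = 0.1958·√0.927 = 0.188518
d₁ = (ln(S/K) + (r+σ²/2)T) / (σ√T) = (ln(40.05/37.25) + (0.0624+0.1958²/2)·0.927) / 0.188518 = (0.072477 + 0.075614) / 0.188518 = 0.785554
d₂ = d₁ − σ√T = 0.785554 − 0.188518 = 0.597036
e^{−rT} = 0.943796
N(d₁) = 0.783936,  N(d₂) = 0.724758
Call price V = S·N(d₁) − K·e^{−rT}·N(d₂) = 31.396623 − 25.479910 = 5.916713
φ(d₁) = (1/√(2π))·e^{−d₁²/2} = 0.293028
ν = S·φ(d₁)·√T = 11.299309

price = 5.916713
ν = 11.299309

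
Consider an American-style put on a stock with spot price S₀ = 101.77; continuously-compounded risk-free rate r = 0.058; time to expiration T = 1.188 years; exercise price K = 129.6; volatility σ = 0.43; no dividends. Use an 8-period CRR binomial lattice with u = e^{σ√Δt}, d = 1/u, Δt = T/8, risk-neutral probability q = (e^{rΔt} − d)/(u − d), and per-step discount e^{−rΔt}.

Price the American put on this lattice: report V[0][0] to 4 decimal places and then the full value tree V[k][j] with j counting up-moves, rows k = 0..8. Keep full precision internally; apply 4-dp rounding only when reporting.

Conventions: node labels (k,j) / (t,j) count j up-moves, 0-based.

price = 33.9595
tree:
33.9595
44.5166 23.3398
56.5380 32.5284 13.9858
67.6948 43.7601 21.1657 6.6006
77.1478 56.5380 30.9540 11.1353 1.8965
85.1574 67.6948 43.3705 18.3034 3.7119 0.0000
91.9439 77.1478 56.5380 28.9915 7.2650 0.0000 0.0000
97.6941 85.1574 67.6948 43.3705 14.2192 0.0000 0.0000 0.0000
102.5662 91.9439 77.1478 56.5380 27.8300 0.0000 0.0000 0.0000 0.0000

params: Δt=0.14850 u=1.18022 d=0.84730 q=0.48465 e^(-rΔt)=0.99142
t_8 payoffs: 102.5662 91.9439 77.1478 56.5380 27.8300 0.0000 0.0000 0.0000 0.0000
k=7: node(7,0) S=31.9059 payoff=97.6941 vs cont=96.5827 → 97.6941 [stop]  node(7,1) S=44.4426 payoff=85.1574 vs cont=84.0460 → 85.1574 [stop]  node(7,2) S=61.9052 payoff=67.6948 vs cont=66.5833 → 67.6948 [stop]  node(7,3) S=86.2295 payoff=43.3705 vs cont=42.2591 → 43.3705 [stop]  node(7,4) S=120.1113 payoff=9.4887 vs cont=14.2192 → 14.2192 [wait]  node(7,5) S=167.3062 payoff=0.0000 vs cont=0.0000 → 0.0000 [wait]  node(7,6) S=233.0453 payoff=0.0000 vs cont=0.0000 → 0.0000 [wait]  node(7,7) S=324.6150 payoff=0.0000 vs cont=0.0000 → 0.0000 [wait]
k=6: node(6,0) S=37.6561 payoff=91.9439 vs cont=90.8325 → 91.9439 [stop]  node(6,1) S=52.4522 payoff=77.1478 vs cont=76.0364 → 77.1478 [stop]  node(6,2) S=73.0620 payoff=56.5380 vs cont=55.4266 → 56.5380 [stop]  node(6,3) S=101.7700 payoff=27.8300 vs cont=28.9915 → 28.9915 [wait]  node(6,4) S=141.7581 payoff=0.0000 vs cont=7.2650 → 7.2650 [wait]  node(6,5) S=197.4587 payoff=0.0000 vs cont=0.0000 → 0.0000 [wait]  node(6,6) S=275.0455 payoff=0.0000 vs cont=0.0000 → 0.0000 [wait]
k=5: node(5,0) S=44.4426 payoff=85.1574 vs cont=84.0460 → 85.1574 [stop]  node(5,1) S=61.9052 payoff=67.6948 vs cont=66.5833 → 67.6948 [stop]  node(5,2) S=86.2295 payoff=43.3705 vs cont=42.8172 → 43.3705 [stop]  node(5,3) S=120.1113 payoff=9.4887 vs cont=18.3034 → 18.3034 [wait]  node(5,4) S=167.3062 payoff=0.0000 vs cont=3.7119 → 3.7119 [wait]  node(5,5) S=233.0453 payoff=0.0000 vs cont=0.0000 → 0.0000 [wait]
k=4: node(4,0) S=52.4522 payoff=77.1478 vs cont=76.0364 → 77.1478 [stop]  node(4,1) S=73.0620 payoff=56.5380 vs cont=55.4266 → 56.5380 [stop]  node(4,2) S=101.7700 payoff=27.8300 vs cont=30.9540 → 30.9540 [wait]  node(4,3) S=141.7581 payoff=0.0000 vs cont=11.1353 → 11.1353 [wait]  node(4,4) S=197.4587 payoff=0.0000 vs cont=1.8965 → 1.8965 [wait]
k=3: node(3,0) S=61.9052 payoff=67.6948 vs cont=66.5833 → 67.6948 [stop]  node(3,1) S=86.2295 payoff=43.3705 vs cont=43.7601 → 43.7601 [wait]  node(3,2) S=120.1113 payoff=9.4887 vs cont=21.1657 → 21.1657 [wait]  node(3,3) S=167.3062 payoff=0.0000 vs cont=6.6006 → 6.6006 [wait]
k=2: node(2,0) S=73.0620 payoff=56.5380 vs cont=55.6138 → 56.5380 [stop]  node(2,1) S=101.7700 payoff=27.8300 vs cont=32.5284 → 32.5284 [wait]  node(2,2) S=141.7581 payoff=0.0000 vs cont=13.9858 → 13.9858 [wait]
k=1: node(1,0) S=86.2295 payoff=43.3705 vs cont=44.5166 → 44.5166 [wait]  node(1,1) S=120.1113 payoff=9.4887 vs cont=23.3398 → 23.3398 [wait]
k=0: node(0,0) S=101.7700 payoff=27.8300 vs cont=33.9595 → 33.9595 [wait]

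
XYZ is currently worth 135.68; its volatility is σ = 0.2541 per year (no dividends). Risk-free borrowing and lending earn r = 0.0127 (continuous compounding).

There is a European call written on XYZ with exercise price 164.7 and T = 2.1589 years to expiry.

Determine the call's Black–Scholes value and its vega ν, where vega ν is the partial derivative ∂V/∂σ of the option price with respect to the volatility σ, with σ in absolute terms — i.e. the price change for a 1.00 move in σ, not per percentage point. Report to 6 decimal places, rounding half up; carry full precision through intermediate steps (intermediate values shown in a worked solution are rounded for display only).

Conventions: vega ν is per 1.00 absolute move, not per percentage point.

price = 11.738720
ν = 76.908045

σ√T = 0.2541·√2.1589 = 0.373354
d₁ = (ln(S/K) + (r+σ²/2)T) / (σ√T) = (ln(135.68/164.7) + (0.0127+0.2541²/2)·2.1589) / 0.373354 = (-0.193826 + 0.097115) / 0.373354 = -0.259035
d₂ = d₁ − σ√T = -0.259035 − 0.373354 = -0.632389
e^{−rT} = 0.972954
N(d₁) = 0.397804,  N(d₂) = 0.263566
Call price V = S·N(d₁) − K·e^{−rT}·N(d₂) = 53.974061 − 42.235341 = 11.738720
φ(d₁) = (1/√(2π))·e^{−d₁²/2} = 0.385780
ν = S·φ(d₁)·√T = 76.908045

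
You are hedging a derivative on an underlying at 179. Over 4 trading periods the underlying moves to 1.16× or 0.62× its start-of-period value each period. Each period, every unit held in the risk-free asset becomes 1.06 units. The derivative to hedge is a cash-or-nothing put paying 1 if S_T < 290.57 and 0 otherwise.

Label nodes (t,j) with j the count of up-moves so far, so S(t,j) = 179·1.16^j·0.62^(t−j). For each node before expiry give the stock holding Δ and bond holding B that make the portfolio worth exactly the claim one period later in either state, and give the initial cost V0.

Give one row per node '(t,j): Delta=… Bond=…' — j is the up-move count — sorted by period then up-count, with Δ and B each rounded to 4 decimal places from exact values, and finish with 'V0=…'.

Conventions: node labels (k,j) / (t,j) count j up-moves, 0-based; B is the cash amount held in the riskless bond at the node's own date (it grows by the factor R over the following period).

Since d<R<u, set p* = (R−d)/(u−d) = 0.8148; price each node as the discounted p*-expectation of its children.
Payoffs at expiry: V(4,0)=1.0000, V(4,1)=1.0000, V(4,2)=1.0000, V(4,3)=1.0000, V(4,4)=0.0000
  t=3,j=0: stock 42.6607 → up 49.4864 (V=1.0000), down 26.4496 (V=1.0000). Price 0.9434; hedge Δ=0.0000, bond B=0.9434.
  t=3,j=1: stock 79.8168 → up 92.5875 (V=1.0000), down 49.4864 (V=1.0000). Price 0.9434; hedge Δ=0.0000, bond B=0.9434.
  t=3,j=2: stock 149.3347 → up 173.2282 (V=1.0000), down 92.5875 (V=1.0000). Price 0.9434; hedge Δ=0.0000, bond B=0.9434.
  t=3,j=3: stock 279.4004 → up 324.1044 (V=0.0000), down 173.2282 (V=1.0000). Price 0.1747; hedge Δ=-0.0066, bond B=2.0266.
  t=2,j=0: stock 68.8076 → up 79.8168 (V=0.9434), down 42.6607 (V=0.9434). Price 0.8900; hedge Δ=0.0000, bond B=0.8900.
  t=2,j=1: stock 128.7368 → up 149.3347 (V=0.9434), down 79.8168 (V=0.9434). Price 0.8900; hedge Δ=0.0000, bond B=0.8900.
  t=2,j=2: stock 240.8624 → up 279.4004 (V=0.1747), down 149.3347 (V=0.9434). Price 0.2991; hedge Δ=-0.0059, bond B=1.7226.
  t=1,j=0: stock 110.9800 → up 128.7368 (V=0.8900), down 68.8076 (V=0.8900). Price 0.8396; hedge Δ=0.0000, bond B=0.8396.
  t=1,j=1: stock 207.6400 → up 240.8624 (V=0.2991), down 128.7368 (V=0.8900). Price 0.3854; hedge Δ=-0.0053, bond B=1.4796.
  t=0,j=0: stock 179.0000 → up 207.6400 (V=0.3854), down 110.9800 (V=0.8396). Price 0.4429; hedge Δ=-0.0047, bond B=1.2841.
Sanity check at the root: Δ(0,0)·S0 + B(0,0) reproduces V0 = 0.4429.

(0,0): Delta=-0.0047 Bond=1.2841
(1,0): Delta=0.0000 Bond=0.8396
(1,1): Delta=-0.0053 Bond=1.4796
(2,0): Delta=0.0000 Bond=0.8900
(2,1): Delta=0.0000 Bond=0.8900
(2,2): Delta=-0.0059 Bond=1.7226
(3,0): Delta=0.0000 Bond=0.9434
(3,1): Delta=0.0000 Bond=0.9434
(3,2): Delta=0.0000 Bond=0.9434
(3,3): Delta=-0.0066 Bond=2.0266
V0=0.4429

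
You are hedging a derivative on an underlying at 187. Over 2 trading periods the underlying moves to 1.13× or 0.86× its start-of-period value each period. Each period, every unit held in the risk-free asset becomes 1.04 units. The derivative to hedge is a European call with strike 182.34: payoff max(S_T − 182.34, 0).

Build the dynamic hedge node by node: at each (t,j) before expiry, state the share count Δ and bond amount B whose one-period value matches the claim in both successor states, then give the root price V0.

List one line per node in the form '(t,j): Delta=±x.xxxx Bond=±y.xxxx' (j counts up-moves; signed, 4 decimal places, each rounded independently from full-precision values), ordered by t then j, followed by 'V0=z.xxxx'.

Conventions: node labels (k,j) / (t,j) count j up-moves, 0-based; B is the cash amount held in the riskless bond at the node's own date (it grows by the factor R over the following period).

(0,0): Delta=0.7166 Bond=-110.8067
(1,0): Delta=0.0000 Bond=0.0000
(1,1): Delta=0.9892 Bond=-172.8585
V0=23.1921

No-arbitrage ⇒ martingale measure with p* = (R−d)/(u−d) = 0.6667.
At maturity the claim pays: V(2,0)=0.0000, V(2,1)=0.0000, V(2,2)=56.4403
  t=1,j=0: stock 160.8200 → up 181.7266 (V=0.0000), down 138.3052 (V=0.0000). Price 0.0000; hedge Δ=0.0000, bond B=0.0000.
  t=1,j=1: stock 211.3100 → up 238.7803 (V=56.4403), down 181.7266 (V=0.0000). Price 36.1797; hedge Δ=0.9892, bond B=-172.8585.
  t=0,j=0: stock 187.0000 → up 211.3100 (V=36.1797), down 160.8200 (V=0.0000). Price 23.1921; hedge Δ=0.7166, bond B=-110.8067.
Verification: the root portfolio costs Δ(0,0)·S0 + B(0,0) = 23.1921, matching V0.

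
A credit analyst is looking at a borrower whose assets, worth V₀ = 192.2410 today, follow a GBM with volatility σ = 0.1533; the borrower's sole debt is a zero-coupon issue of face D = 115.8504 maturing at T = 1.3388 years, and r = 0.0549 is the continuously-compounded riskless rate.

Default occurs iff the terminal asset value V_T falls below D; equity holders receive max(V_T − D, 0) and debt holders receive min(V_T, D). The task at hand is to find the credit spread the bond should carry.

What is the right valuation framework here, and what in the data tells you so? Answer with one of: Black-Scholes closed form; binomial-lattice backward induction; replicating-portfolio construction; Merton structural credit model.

framework: Merton structural credit model

Key observation: with the firm-asset dynamics (V₀ = 192.2410) and a single zero-coupon liability of face 115.8504 given, debt value, spread, and default probability all derive from the option view of the balance sheet.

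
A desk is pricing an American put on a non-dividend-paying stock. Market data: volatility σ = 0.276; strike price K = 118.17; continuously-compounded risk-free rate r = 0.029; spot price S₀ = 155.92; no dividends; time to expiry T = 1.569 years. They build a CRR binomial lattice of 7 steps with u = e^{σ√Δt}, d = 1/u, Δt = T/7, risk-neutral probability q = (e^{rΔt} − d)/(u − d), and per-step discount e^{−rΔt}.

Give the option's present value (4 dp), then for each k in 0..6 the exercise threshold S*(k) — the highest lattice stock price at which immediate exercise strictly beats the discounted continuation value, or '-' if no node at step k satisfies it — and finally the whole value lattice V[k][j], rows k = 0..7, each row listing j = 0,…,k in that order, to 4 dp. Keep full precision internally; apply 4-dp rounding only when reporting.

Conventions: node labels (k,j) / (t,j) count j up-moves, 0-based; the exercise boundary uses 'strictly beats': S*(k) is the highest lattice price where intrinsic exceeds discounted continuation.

Δt=0.22414  u=1.13959  d=0.87751  q=0.49226  discount=0.99352
step 7 (expiry): payoffs max(K−S,0) = 55.7015 37.0443 12.8149 0.0000 0.0000 0.0000 0.0000 0.0000
step 6: (k=6,j=0): S=71.1885, K−S=46.9815, hold=46.2159 ⇒ V=46.9815 exercise | (k=6,j=1): S=92.4500, K−S=25.7200, hold=24.9543 ⇒ V=25.7200 exercise | (k=6,j=2): S=120.0617, K−S=0.0000, hold=6.4644 ⇒ V=6.4644 continue | (k=6,j=3): S=155.9200, K−S=0.0000, hold=0.0000 ⇒ V=0.0000 continue | (k=6,j=4): S=202.4880, K−S=0.0000, hold=0.0000 ⇒ V=0.0000 continue | (k=6,j=5): S=262.9642, K−S=0.0000, hold=0.0000 ⇒ V=0.0000 continue | (k=6,j=6): S=341.5026, K−S=0.0000, hold=0.0000 ⇒ V=0.0000 continue  boundary S*=92.4500
step 5: (k=5,j=0): S=81.1257, K−S=37.0443, hold=36.2787 ⇒ V=37.0443 exercise | (k=5,j=1): S=105.3551, K−S=12.8149, hold=16.1360 ⇒ V=16.1360 continue | (k=5,j=2): S=136.8211, K−S=0.0000, hold=3.2610 ⇒ V=3.2610 continue | (k=5,j=3): S=177.6849, K−S=0.0000, hold=0.0000 ⇒ V=0.0000 continue | (k=5,j=4): S=230.7533, K−S=0.0000, hold=0.0000 ⇒ V=0.0000 continue | (k=5,j=5): S=299.6714, K−S=0.0000, hold=0.0000 ⇒ V=0.0000 continue  boundary S*=81.1257
step 4: (k=4,j=0): S=92.4500, K−S=25.7200, hold=26.5786 ⇒ V=26.5786 continue | (k=4,j=1): S=120.0617, K−S=0.0000, hold=9.7346 ⇒ V=9.7346 continue | (k=4,j=2): S=155.9200, K−S=0.0000, hold=1.6450 ⇒ V=1.6450 continue | (k=4,j=3): S=202.4880, K−S=0.0000, hold=0.0000 ⇒ V=0.0000 continue | (k=4,j=4): S=262.9642, K−S=0.0000, hold=0.0000 ⇒ V=0.0000 continue  boundary S*=-
step 3: (k=3,j=0): S=105.3551, K−S=12.8149, hold=18.1685 ⇒ V=18.1685 continue | (k=3,j=1): S=136.8211, K−S=0.0000, hold=5.7151 ⇒ V=5.7151 continue | (k=3,j=2): S=177.6849, K−S=0.0000, hold=0.8298 ⇒ V=0.8298 continue | (k=3,j=3): S=230.7533, K−S=0.0000, hold=0.0000 ⇒ V=0.0000 continue  boundary S*=-
step 2: (k=2,j=0): S=120.0617, K−S=0.0000, hold=11.9602 ⇒ V=11.9602 continue | (k=2,j=1): S=155.9200, K−S=0.0000, hold=3.2888 ⇒ V=3.2888 continue | (k=2,j=2): S=202.4880, K−S=0.0000, hold=0.4186 ⇒ V=0.4186 continue  boundary S*=-
step 1: (k=1,j=0): S=136.8211, K−S=0.0000, hold=7.6418 ⇒ V=7.6418 continue | (k=1,j=1): S=177.6849, K−S=0.0000, hold=1.8638 ⇒ V=1.8638 continue  boundary S*=-
step 0: (k=0,j=0): S=155.9200, K−S=0.0000, hold=4.7664 ⇒ V=4.7664 continue  boundary S*=-

price = 4.7664
boundary = - - - - - 81.1257 92.4500
tree:
4.7664
7.6418 1.8638
11.9602 3.2888 0.4186
18.1685 5.7151 0.8298 0.0000
26.5786 9.7346 1.6450 0.0000 0.0000
37.0443 16.1360 3.2610 0.0000 0.0000 0.0000
46.9815 25.7200 6.4644 0.0000 0.0000 0.0000 0.0000
55.7015 37.0443 12.8149 0.0000 0.0000 0.0000 0.0000 0.0000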